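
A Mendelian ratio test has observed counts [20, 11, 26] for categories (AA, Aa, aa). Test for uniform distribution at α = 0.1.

Expected = 19 each. χ² = Σ(O-E)²/E = 6.0. df = 2, critical value = 4.605. Reject H₀.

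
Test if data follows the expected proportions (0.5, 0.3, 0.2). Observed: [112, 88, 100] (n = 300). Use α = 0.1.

Expected: [150.0, 90.0, 60.0]. χ² = 36.338. df = 2, critical = 4.605. Reject H₀.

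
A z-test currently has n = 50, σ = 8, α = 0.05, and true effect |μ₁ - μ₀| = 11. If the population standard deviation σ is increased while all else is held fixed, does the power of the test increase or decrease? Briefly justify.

Power decreases: a larger σ inflates the standard error σ/√n, pulling the sampling distribution under H₁ back toward the critical value.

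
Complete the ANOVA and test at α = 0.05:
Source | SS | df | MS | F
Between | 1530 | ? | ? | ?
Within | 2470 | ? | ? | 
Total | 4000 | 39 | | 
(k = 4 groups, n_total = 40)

df_between = 3, df_within = 36. MS_between = 510.0, MS_within = 68.61. F = 7.433, F_crit ≈ 2.866. Reject H₀.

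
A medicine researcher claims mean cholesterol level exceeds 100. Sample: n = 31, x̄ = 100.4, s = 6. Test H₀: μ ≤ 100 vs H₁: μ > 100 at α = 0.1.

t = (100.4 - 100)/(6/√31) = 0.371, df = 30. Critical t = 1.31. Fail to reject H₀.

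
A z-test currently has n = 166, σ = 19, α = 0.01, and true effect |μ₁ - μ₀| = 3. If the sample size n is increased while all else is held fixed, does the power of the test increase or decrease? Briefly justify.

Power increases: a larger n shrinks the standard error σ/√n, moving the sampling distribution under H₁ further from the critical value.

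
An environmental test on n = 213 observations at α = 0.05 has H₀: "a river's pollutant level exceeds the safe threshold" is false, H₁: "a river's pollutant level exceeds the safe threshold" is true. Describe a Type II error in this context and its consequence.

Type II error: failing to reject H₀ when it is false — concluding that a river's pollutant level exceeds the safe threshold is not supported when in fact it is. Consequence: allowing unsafe pollution to continue.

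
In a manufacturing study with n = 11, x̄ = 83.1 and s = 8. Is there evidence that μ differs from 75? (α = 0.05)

t = (x̄ - μ₀)/(s/√n) = (83.1 - 75)/(8/√11) = 3.358. df = 10, critical t = ±2.228. Reject H₀.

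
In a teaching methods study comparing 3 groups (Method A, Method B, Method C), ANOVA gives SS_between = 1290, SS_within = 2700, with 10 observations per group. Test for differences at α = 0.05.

df_between = 2, df_within = 27. F = MS_between/MS_within = 645.0/100.0 = 6.45. F_crit ≈ 3.354. Reject H₀. At least one mean differs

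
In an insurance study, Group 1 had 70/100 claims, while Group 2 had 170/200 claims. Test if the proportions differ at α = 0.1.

p̂₁ = 0.7, p̂₂ = 0.85, pooled p̂ = 0.8. z = -3.062. Critical: ±1.645. Reject H₀.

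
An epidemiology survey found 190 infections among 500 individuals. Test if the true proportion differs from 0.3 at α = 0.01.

p̂ = 0.38, p₀ = 0.3. z = (p̂ - p₀)/√(p₀(1-p₀)/n) = 3.904. Critical: ±2.576. Reject H₀.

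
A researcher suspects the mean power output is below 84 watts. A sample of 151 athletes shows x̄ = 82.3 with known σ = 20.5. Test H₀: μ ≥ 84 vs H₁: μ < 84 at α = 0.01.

z = -1.019. Critical value: -2.33. Fail to reject H₀.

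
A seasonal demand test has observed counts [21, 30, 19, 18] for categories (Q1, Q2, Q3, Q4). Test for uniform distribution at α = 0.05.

Expected = 22 each. χ² = Σ(O-E)²/E = 4.091. df = 3, critical value = 7.815. Fail to reject H₀.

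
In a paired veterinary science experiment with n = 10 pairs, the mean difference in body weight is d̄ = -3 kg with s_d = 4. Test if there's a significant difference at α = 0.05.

t = d̄/(s_d/√n) = -3/(4/√10) = -2.372. df = 9, critical t = ±2.262. Reject H₀.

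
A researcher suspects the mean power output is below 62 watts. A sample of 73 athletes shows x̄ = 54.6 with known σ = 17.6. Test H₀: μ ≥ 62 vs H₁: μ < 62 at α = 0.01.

z = -3.592. Critical value: -2.33. Reject H₀.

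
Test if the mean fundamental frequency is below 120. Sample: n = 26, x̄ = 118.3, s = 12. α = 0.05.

t = (118.3 - 120)/(12/√26) = -0.722, df = 25. Critical t = -1.708. Fail to reject H₀.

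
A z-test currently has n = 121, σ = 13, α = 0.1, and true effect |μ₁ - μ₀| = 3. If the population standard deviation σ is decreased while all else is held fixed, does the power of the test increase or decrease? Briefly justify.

Power increases: a smaller σ shrinks the standard error σ/√n, moving the sampling distribution under H₁ further from the critical value.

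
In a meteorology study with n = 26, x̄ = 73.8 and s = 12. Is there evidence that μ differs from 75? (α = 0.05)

t = (x̄ - μ₀)/(s/√n) = (73.8 - 75)/(12/√26) = -0.51. df = 25, critical t = ±2.06. Fail to reject H₀.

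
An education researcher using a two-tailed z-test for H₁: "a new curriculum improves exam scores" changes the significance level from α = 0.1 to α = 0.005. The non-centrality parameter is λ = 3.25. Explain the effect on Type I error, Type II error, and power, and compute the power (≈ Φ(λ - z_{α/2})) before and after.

Decreasing α from 0.1 to 0.005:
• Type I error rate decreases (α is the Type I rate by definition).
• Critical value moves from z_{α/2} = 1.645 to 2.807, so power = Φ(λ - z_{α/2}) goes from Φ(3.25 - 1.645) = 0.946 to Φ(3.25 - 2.807) = 0.671.
• Type II error rate β = 1 - power therefore increases (0.054 → 0.329).
Appropriate when false positives are costly — here, adopting a curriculum that gives no real benefit — disruption for nothing.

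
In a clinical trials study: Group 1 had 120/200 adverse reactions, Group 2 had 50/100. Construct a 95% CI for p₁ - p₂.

p̂₁ = 0.6, p̂₂ = 0.5. Difference = 0.1. CI = (-0.019, 0.219)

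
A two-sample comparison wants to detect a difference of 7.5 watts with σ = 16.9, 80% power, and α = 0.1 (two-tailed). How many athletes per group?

n per group = 2(z_α/2 + z_β)²σ²/d² = 2×(1.645 + 0.84)²×16.9²/7.5² = 62.7 → n = 63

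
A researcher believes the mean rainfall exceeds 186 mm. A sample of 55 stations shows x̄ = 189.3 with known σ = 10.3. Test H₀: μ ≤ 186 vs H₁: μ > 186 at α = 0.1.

z = 2.376. Critical value: 1.28. Reject H₀.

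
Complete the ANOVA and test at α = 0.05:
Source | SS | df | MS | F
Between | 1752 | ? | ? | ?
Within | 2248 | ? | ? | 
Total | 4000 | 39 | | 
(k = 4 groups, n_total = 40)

df_between = 3, df_within = 36. MS_between = 584.0, MS_within = 62.44. F = 9.352, F_crit ≈ 2.866. Reject H₀.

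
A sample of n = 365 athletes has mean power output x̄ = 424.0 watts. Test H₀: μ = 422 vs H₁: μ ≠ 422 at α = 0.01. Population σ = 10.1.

z = (x̄ - μ₀)/(σ/√n) = (424.0 - 422)/(10.1/√365) = 3.783. Critical value: ±2.576. Since |3.783| > 2.576, Reject H₀.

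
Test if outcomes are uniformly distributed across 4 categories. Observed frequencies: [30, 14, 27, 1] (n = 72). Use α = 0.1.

Expected = 18 each. χ² = Σ(O-E)²/E = 29.444. df = 3, critical value = 6.251. Reject H₀.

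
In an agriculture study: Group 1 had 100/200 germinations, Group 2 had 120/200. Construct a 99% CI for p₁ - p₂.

p̂₁ = 0.5, p̂₂ = 0.6. Difference = -0.1. CI = (-0.228, 0.028)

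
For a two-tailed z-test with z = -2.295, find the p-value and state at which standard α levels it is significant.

p = 2·P(Z > |-2.295|) = 2·(1 - Φ(2.295)) ≈ 0.0217. Significant at α = 0.1; Significant at α = 0.05.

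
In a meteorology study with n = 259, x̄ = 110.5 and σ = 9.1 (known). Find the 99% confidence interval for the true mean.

CI = x̄ ± z*(σ/√n) = 110.5 ± 2.576(9.1/√259) = 110.5 ± 1.46 = (109.04, 111.96)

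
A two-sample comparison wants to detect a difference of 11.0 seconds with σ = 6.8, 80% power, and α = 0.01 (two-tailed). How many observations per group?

n per group = 2(z_α/2 + z_β)²σ²/d² = 2×(2.576 + 0.84)²×6.8²/11.0² = 8.9 → n = 9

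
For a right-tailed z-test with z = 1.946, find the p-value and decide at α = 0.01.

p = P(Z > 1.946) = 1 - Φ(1.946) ≈ 0.0258. Since p ≥ 0.01, fail to reject H₀ (not significant) at α = 0.01.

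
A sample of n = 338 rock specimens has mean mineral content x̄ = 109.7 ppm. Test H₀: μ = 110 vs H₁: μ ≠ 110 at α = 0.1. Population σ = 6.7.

z = (x̄ - μ₀)/(σ/√n) = (109.7 - 110)/(6.7/√338) = -0.823. Critical value: ±1.645. Since |-0.823| ≤ 1.645, Fail to reject H₀.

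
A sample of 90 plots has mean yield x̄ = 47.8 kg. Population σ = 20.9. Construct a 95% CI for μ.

CI = x̄ ± z*(σ/√n) = 47.8 ± 1.96(20.9/√90) = 47.8 ± 4.32 = (43.48, 52.12)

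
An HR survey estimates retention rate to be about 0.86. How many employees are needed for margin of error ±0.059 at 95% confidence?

n = z²p(1-p)/E² = 1.96²×0.86×0.14/0.059² = 132.9 → n = 133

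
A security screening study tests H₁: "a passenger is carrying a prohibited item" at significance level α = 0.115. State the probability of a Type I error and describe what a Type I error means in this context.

P(Type I error) = α = 0.115. A Type I error is rejecting H₀ when H₀ is actually true (false positive) — here, concluding that a passenger is carrying a prohibited item when in fact this is not the case. Consequence: detaining an innocent passenger — delay and inconvenience.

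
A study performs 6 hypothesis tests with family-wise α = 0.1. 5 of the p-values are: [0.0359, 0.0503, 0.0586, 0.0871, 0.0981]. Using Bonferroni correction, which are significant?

Bonferroni α = 0.1/6 = 0.01667. None of the given p-values are significant.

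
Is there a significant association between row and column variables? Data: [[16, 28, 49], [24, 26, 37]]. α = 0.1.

χ² = 3.152. df = 2, critical = 4.605. Fail to reject H₀. No evidence of dependence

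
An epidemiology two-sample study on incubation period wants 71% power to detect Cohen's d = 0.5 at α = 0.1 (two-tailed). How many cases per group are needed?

z_{α/2} = 1.645, z_β = Φ⁻¹(0.71) = 0.553. For medium effect (d = 0.5): n per group = 2(z_{α/2} + z_β)²/d² = 2(1.645 + 0.553)²/0.5² = 38.6 → 39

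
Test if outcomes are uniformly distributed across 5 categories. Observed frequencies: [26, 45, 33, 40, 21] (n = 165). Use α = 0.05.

Expected = 33 each. χ² = Σ(O-E)²/E = 11.697. df = 4, critical value = 9.488. Reject H₀.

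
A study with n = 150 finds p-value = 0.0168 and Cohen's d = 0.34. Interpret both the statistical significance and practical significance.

Statistically significant (p = 0.0168 < 0.05). Cohen's d = 0.34 indicates a small effect size. Both statistical and practical significance should be considered.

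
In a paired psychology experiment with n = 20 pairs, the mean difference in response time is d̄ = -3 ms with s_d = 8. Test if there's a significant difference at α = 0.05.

t = d̄/(s_d/√n) = -3/(8/√20) = -1.677. df = 19, critical t = ±2.093. Fail to reject H₀.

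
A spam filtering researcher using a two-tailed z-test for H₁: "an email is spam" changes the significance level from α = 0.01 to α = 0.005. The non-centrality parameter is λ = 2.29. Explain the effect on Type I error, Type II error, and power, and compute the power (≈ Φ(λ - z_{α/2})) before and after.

Decreasing α from 0.01 to 0.005:
• Type I error rate decreases (α is the Type I rate by definition).
• Critical value moves from z_{α/2} = 2.576 to 2.807, so power = Φ(λ - z_{α/2}) goes from Φ(2.29 - 2.576) = 0.387 to Φ(2.29 - 2.807) = 0.303.
• Type II error rate β = 1 - power therefore increases (0.613 → 0.697).
Appropriate when false positives are costly — here, a legitimate email is sent to the spam folder and the user misses it.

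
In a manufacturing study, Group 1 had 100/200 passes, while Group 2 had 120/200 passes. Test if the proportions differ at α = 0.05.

p̂₁ = 0.5, p̂₂ = 0.6, pooled p̂ = 0.55. z = -2.01. Critical: ±1.96. Reject H₀.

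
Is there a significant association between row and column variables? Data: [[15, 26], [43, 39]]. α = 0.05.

χ² = 2.757. df = 1, critical = 3.841. Fail to reject H₀. No evidence of dependence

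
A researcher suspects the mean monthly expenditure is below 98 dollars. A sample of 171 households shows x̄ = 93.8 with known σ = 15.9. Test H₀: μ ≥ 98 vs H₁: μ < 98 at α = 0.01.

z = -3.454. Critical value: -2.33. Reject H₀.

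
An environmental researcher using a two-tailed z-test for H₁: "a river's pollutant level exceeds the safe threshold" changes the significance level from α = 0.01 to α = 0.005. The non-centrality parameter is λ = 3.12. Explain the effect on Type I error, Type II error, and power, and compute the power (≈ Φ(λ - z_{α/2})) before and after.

Decreasing α from 0.01 to 0.005:
• Type I error rate decreases (α is the Type I rate by definition).
• Critical value moves from z_{α/2} = 2.576 to 2.807, so power = Φ(λ - z_{α/2}) goes from Φ(3.12 - 2.576) = 0.707 to Φ(3.12 - 2.807) = 0.623.
• Type II error rate β = 1 - power therefore increases (0.293 → 0.377).
Appropriate when false positives are costly — here, shutting down a compliant factory unnecessarily.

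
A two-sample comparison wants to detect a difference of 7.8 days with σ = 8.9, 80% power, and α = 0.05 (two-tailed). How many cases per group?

n per group = 2(z_α/2 + z_β)²σ²/d² = 2×(1.96 + 0.84)²×8.9²/7.8² = 20.4 → n = 21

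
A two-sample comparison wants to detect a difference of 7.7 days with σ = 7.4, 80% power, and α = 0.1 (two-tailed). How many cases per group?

n per group = 2(z_α/2 + z_β)²σ²/d² = 2×(1.645 + 0.84)²×7.4²/7.7² = 11.4 → n = 12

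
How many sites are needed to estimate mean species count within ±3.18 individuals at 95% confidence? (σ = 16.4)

n = (z*σ/E)² = (1.96×16.4/3.18)² = 102.2 → n = 103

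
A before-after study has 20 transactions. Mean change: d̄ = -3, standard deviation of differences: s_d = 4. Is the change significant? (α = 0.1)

t = d̄/(s_d/√n) = -3/(4/√20) = -3.354. df = 19, critical t = ±1.729. Reject H₀.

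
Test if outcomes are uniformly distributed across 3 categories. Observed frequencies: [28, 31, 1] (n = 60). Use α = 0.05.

Expected = 20 each. χ² = Σ(O-E)²/E = 27.3. df = 2, critical value = 5.991. Reject H₀.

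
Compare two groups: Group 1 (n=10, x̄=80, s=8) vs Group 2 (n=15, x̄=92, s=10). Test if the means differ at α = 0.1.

Pooled sp = 9.27. t = -3.171, df = 23. Critical t = ±1.714. Reject H₀.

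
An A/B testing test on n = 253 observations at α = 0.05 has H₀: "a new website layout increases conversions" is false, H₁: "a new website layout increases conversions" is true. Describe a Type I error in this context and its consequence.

Type I error: rejecting H₀ when it is true — concluding that a new website layout increases conversions when in fact it is not. Consequence: rolling out a layout that doesn't actually help — wasted engineering effort.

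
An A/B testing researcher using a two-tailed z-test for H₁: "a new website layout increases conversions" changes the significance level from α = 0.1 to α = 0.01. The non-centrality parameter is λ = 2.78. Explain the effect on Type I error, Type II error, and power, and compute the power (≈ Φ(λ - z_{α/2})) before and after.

Decreasing α from 0.1 to 0.01:
• Type I error rate decreases (α is the Type I rate by definition).
• Critical value moves from z_{α/2} = 1.645 to 2.576, so power = Φ(λ - z_{α/2}) goes from Φ(2.78 - 1.645) = 0.872 to Φ(2.78 - 2.576) = 0.581.
• Type II error rate β = 1 - power therefore increases (0.128 → 0.419).
Appropriate when false positives are costly — here, rolling out a layout that doesn't actually help — wasted engineering effort.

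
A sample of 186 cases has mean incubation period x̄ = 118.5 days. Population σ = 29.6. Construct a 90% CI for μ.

CI = x̄ ± z*(σ/√n) = 118.5 ± 1.645(29.6/√186) = 118.5 ± 3.57 = (114.93, 122.07)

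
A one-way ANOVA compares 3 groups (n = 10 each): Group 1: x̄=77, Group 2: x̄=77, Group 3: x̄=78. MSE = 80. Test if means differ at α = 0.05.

Grand mean = 77.33. SS_between = 6.67, MS_between = 3.33. F = 0.042, F_crit ≈ 3.354. Fail to reject H₀.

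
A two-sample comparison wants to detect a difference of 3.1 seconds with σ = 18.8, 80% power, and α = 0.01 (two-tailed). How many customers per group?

n per group = 2(z_α/2 + z_β)²σ²/d² = 2×(2.576 + 0.84)²×18.8²/3.1² = 858.3 → n = 859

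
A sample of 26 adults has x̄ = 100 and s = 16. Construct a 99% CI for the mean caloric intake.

CI = x̄ ± t*(s/√n) = 100 ± 2.787(16/√26) = (91.25, 108.75)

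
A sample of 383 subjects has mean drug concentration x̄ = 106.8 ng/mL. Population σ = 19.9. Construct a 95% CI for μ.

CI = x̄ ± z*(σ/√n) = 106.8 ± 1.96(19.9/√383) = 106.8 ± 1.99 = (104.81, 108.79)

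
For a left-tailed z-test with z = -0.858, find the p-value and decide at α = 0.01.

p = P(Z < -0.858) = Φ(-0.858) ≈ 0.1954. Since p ≥ 0.01, fail to reject H₀ (not significant) at α = 0.01.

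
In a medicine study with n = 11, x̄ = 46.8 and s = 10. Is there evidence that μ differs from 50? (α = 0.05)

t = (x̄ - μ₀)/(s/√n) = (46.8 - 50)/(10/√11) = -1.061. df = 10, critical t = ±2.228. Fail to reject H₀.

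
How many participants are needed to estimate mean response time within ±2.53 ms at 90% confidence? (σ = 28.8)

n = (z*σ/E)² = (1.645×28.8/2.53)² = 350.7 → n = 351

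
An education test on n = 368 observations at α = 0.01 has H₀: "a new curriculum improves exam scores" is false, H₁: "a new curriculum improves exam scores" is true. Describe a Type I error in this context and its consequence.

Type I error: rejecting H₀ when it is true — concluding that a new curriculum improves exam scores when in fact it is not. Consequence: adopting a curriculum that gives no real benefit — disruption for nothing.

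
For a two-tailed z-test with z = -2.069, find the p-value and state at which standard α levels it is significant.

p = 2·P(Z > |-2.069|) = 2·(1 - Φ(2.069)) ≈ 0.0385. Significant at α = 0.1; Significant at α = 0.05.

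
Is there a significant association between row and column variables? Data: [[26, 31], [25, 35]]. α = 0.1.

χ² = 0.185. df = 1, critical = 2.706. Fail to reject H₀. No evidence of dependence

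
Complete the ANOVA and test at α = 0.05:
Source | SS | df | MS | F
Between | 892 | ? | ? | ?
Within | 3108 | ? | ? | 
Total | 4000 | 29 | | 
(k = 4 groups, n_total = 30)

df_between = 3, df_within = 26. MS_between = 297.33, MS_within = 119.54. F = 2.487, F_crit ≈ 2.975. Fail to reject H₀.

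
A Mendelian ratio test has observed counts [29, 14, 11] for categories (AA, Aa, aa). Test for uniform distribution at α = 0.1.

Expected = 18 each. χ² = Σ(O-E)²/E = 10.333. df = 2, critical value = 4.605. Reject H₀.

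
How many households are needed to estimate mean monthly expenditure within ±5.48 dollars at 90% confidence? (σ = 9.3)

n = (z*σ/E)² = (1.645×9.3/5.48)² = 7.8 → n = 8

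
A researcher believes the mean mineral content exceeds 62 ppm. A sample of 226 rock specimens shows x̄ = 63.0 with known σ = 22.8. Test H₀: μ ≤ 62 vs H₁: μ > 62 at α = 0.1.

z = 0.659. Critical value: 1.28. Fail to reject H₀.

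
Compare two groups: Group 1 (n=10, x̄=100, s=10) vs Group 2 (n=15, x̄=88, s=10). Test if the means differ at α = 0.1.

Pooled sp = 10.0. t = 2.939, df = 23. Critical t = ±1.714. Reject H₀.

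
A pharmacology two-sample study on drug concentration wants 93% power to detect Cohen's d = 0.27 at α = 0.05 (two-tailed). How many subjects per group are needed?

z_{α/2} = 1.96, z_β = Φ⁻¹(0.93) = 1.476. For small effect (d = 0.27): n per group = 2(z_{α/2} + z_β)²/d² = 2(1.96 + 1.476)²/0.27² = 323.9 → 324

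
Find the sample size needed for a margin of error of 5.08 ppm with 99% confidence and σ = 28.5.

n = (z*σ/E)² = (2.576×28.5/5.08)² = 208.9 → n = 209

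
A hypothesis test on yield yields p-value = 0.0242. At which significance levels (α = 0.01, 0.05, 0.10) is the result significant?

p = 0.0242. Significant at: α = 0.05, 0.1.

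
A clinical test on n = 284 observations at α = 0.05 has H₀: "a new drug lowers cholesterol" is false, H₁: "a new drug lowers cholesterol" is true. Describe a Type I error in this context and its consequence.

Type I error: rejecting H₀ when it is true — concluding that a new drug lowers cholesterol when in fact it is not. Consequence: approving an ineffective drug — patients take a useless medication and may skip effective alternatives.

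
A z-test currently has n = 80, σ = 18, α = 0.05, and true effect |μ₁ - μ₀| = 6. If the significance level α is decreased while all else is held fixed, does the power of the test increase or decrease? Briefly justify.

Power decreases: a smaller α raises the critical value, so less of the H₁ sampling distribution falls in the rejection region.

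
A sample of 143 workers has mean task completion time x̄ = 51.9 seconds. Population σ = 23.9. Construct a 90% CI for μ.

CI = x̄ ± z*(σ/√n) = 51.9 ± 1.645(23.9/√143) = 51.9 ± 3.29 = (48.61, 55.19)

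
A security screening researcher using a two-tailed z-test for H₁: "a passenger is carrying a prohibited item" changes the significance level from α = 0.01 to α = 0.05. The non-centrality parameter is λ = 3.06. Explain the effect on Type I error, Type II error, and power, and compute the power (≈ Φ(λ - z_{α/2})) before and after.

Increasing α from 0.01 to 0.05:
• Type I error rate increases (α is the Type I rate by definition).
• Critical value moves from z_{α/2} = 2.576 to 1.96, so power = Φ(λ - z_{α/2}) goes from Φ(3.06 - 2.576) = 0.686 to Φ(3.06 - 1.96) = 0.864.
• Type II error rate β = 1 - power therefore decreases (0.314 → 0.136).
Appropriate when false negatives are costly — here, letting a prohibited item through — security breach.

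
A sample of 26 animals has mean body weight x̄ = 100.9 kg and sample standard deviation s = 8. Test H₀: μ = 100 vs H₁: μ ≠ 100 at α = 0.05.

t = (x̄ - μ₀)/(s/√n) = (100.9 - 100)/(8/√26) = 0.574. df = 25, critical t = ±2.06. Fail to reject H₀.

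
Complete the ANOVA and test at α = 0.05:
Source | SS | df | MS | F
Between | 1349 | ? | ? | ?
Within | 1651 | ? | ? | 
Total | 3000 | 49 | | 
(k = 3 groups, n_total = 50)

df_between = 2, df_within = 47. MS_between = 674.5, MS_within = 35.13. F = 19.201, F_crit ≈ 3.195. Reject H₀.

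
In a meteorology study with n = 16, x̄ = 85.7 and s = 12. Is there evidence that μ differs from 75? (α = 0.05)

t = (x̄ - μ₀)/(s/√n) = (85.7 - 75)/(12/√16) = 3.567. df = 15, critical t = ±2.131. Reject H₀.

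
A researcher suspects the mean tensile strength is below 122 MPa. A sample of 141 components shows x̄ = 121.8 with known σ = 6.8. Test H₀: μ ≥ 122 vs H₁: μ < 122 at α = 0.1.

z = -0.349. Critical value: -1.28. Fail to reject H₀.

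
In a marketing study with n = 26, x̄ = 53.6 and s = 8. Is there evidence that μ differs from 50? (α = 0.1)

t = (x̄ - μ₀)/(s/√n) = (53.6 - 50)/(8/√26) = 2.295. df = 25, critical t = ±1.708. Reject H₀.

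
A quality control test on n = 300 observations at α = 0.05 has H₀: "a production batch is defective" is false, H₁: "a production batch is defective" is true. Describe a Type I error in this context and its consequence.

Type I error: rejecting H₀ when it is true — concluding that a production batch is defective when in fact it is not. Consequence: scrapping a good batch — wasted material and cost for no reason.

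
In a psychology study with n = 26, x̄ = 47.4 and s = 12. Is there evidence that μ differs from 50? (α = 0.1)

t = (x̄ - μ₀)/(s/√n) = (47.4 - 50)/(12/√26) = -1.105. df = 25, critical t = ±1.708. Fail to reject H₀.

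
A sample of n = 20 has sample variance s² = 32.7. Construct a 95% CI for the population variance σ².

df = 19. χ²_{0.025} = 32.852, χ²_{0.975} = 8.907. CI for σ² = ((n-1)s²/χ²_{α/2}, (n-1)s²/χ²_{1-α/2}) = (19·32.7/32.852, 19·32.7/8.907) = (18.91, 69.75)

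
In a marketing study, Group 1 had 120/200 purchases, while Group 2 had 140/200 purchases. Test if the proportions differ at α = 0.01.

p̂₁ = 0.6, p̂₂ = 0.7, pooled p̂ = 0.65. z = -2.097. Critical: ±2.576. Fail to reject H₀.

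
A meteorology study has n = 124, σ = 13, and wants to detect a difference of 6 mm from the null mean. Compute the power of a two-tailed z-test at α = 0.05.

SE = σ/√n = 13/√124 = 1.167. Non-centrality λ = d/SE = 6/1.167 = 5.139. Power ≈ Φ(λ - z_{α/2}) = Φ(5.139 - 1.96) = Φ(3.179) = 0.999.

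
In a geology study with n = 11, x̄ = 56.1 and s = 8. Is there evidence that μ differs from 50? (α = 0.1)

t = (x̄ - μ₀)/(s/√n) = (56.1 - 50)/(8/√11) = 2.529. df = 10, critical t = ±1.812. Reject H₀.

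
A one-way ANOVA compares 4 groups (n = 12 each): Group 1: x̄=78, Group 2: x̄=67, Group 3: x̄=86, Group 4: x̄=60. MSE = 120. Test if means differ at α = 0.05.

Grand mean = 72.75. SS_between = 4785.0, MS_between = 1595.0. F = 13.292, F_crit ≈ 2.816. Reject H₀.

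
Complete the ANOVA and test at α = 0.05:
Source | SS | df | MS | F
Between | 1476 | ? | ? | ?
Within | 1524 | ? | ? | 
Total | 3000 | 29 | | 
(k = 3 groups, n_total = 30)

df_between = 2, df_within = 27. MS_between = 738.0, MS_within = 56.44. F = 13.075, F_crit ≈ 3.354. Reject H₀.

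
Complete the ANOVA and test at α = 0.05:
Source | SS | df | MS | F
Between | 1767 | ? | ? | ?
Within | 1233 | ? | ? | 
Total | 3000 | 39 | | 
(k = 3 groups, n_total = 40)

df_between = 2, df_within = 37. MS_between = 883.5, MS_within = 33.32. F = 26.512, F_crit ≈ 3.252. Reject H₀.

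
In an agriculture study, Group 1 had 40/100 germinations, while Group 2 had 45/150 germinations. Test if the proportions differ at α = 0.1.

p̂₁ = 0.4, p̂₂ = 0.3, pooled p̂ = 0.34. z = 1.635. Critical: ±1.645. Fail to reject H₀.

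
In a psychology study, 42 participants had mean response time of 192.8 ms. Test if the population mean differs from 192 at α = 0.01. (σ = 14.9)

z = (x̄ - μ₀)/(σ/√n) = (192.8 - 192)/(14.9/√42) = 0.348. Critical value: ±2.576. Since |0.348| ≤ 2.576, Fail to reject H₀.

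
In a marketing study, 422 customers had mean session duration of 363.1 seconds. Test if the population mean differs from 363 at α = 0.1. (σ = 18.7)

z = (x̄ - μ₀)/(σ/√n) = (363.1 - 363)/(18.7/√422) = 0.11. Critical value: ±1.645. Since |0.11| ≤ 1.645, Fail to reject H₀.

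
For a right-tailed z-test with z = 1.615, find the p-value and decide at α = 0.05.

p = P(Z > 1.615) = 1 - Φ(1.615) ≈ 0.0532. Since p ≥ 0.05, fail to reject H₀ (not significant) at α = 0.05.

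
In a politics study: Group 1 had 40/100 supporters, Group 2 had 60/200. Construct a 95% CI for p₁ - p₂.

p̂₁ = 0.4, p̂₂ = 0.3. Difference = 0.1. CI = (-0.015, 0.215)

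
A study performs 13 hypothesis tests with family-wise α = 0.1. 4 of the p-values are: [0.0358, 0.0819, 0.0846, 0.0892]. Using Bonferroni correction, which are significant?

Bonferroni α = 0.1/13 = 0.00769. None of the given p-values are significant.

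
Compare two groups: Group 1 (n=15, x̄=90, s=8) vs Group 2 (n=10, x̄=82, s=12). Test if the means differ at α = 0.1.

Pooled sp = 9.76. t = 2.007, df = 23. Critical t = ±1.714. Reject H₀.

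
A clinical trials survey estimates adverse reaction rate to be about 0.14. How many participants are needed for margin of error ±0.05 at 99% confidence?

n = z²p(1-p)/E² = 2.576²×0.14×0.86/0.05² = 319.6 → n = 320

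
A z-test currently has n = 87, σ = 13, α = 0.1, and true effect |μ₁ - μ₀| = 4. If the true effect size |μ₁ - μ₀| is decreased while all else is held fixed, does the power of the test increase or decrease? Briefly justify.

Power decreases: a smaller true effect decreases the non-centrality λ = |μ₁ - μ₀|/(σ/√n).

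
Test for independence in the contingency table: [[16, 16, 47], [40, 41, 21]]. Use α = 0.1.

χ² = 28.733. df = 2, critical = 4.605. Reject H₀. Variables are dependent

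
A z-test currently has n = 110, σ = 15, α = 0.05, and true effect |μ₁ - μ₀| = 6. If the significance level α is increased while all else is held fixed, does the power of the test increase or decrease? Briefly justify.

Power increases: a larger α lowers the critical value, so more of the H₁ sampling distribution falls in the rejection region.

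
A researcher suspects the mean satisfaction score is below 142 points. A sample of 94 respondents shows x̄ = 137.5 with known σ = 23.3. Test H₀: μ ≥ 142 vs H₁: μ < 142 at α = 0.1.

z = -1.872. Critical value: -1.28. Reject H₀.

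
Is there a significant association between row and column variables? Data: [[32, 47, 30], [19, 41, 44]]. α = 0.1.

χ² = 6.258. df = 2, critical = 4.605. Reject H₀. Variables are dependent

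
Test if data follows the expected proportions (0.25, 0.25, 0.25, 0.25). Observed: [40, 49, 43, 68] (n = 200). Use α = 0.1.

Expected: [50.0, 50.0, 50.0, 50.0]. χ² = 9.48. df = 3, critical = 6.251. Reject H₀.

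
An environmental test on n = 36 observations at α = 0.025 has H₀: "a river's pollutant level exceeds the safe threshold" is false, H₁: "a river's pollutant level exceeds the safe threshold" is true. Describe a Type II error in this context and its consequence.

Type II error: failing to reject H₀ when it is false — concluding that a river's pollutant level exceeds the safe threshold is not supported when in fact it is. Consequence: allowing unsafe pollution to continue.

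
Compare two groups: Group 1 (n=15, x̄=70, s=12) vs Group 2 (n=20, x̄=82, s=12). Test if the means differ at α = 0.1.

Pooled sp = 12.0. t = -2.928, df = 33. Critical t = ±1.692. Reject H₀.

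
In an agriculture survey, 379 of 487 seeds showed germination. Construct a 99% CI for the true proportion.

p̂ = 0.778. CI = p̂ ± z*√(p̂(1-p̂)/n) = (0.73, 0.827)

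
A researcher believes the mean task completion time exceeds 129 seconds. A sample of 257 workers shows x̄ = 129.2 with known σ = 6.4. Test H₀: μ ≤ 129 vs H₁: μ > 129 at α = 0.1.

z = 0.501. Critical value: 1.28. Fail to reject H₀.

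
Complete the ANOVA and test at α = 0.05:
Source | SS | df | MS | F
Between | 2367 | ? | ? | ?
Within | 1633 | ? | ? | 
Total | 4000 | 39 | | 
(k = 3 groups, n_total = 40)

df_between = 2, df_within = 37. MS_between = 1183.5, MS_within = 44.14. F = 26.815, F_crit ≈ 3.252. Reject H₀.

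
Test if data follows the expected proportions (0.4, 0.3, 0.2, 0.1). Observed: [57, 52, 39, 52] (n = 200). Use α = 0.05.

Expected: [80.0, 60.0, 40.0, 20.0]. χ² = 58.904. df = 3, critical = 7.815. Reject H₀.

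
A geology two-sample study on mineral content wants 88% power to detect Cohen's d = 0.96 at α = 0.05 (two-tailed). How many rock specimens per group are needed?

z_{α/2} = 1.96, z_β = Φ⁻¹(0.88) = 1.175. For large effect (d = 0.96): n per group = 2(z_{α/2} + z_β)²/d² = 2(1.96 + 1.175)²/0.96² = 21.3 → 22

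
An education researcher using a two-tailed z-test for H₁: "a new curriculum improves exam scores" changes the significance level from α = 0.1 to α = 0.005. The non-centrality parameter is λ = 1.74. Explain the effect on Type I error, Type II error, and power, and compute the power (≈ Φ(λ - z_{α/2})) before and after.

Decreasing α from 0.1 to 0.005:
• Type I error rate decreases (α is the Type I rate by definition).
• Critical value moves from z_{α/2} = 1.645 to 2.807, so power = Φ(λ - z_{α/2}) goes from Φ(1.74 - 1.645) = 0.538 to Φ(1.74 - 2.807) = 0.143.
• Type II error rate β = 1 - power therefore increases (0.462 → 0.857).
Appropriate when false positives are costly — here, adopting a curriculum that gives no real benefit — disruption for nothing.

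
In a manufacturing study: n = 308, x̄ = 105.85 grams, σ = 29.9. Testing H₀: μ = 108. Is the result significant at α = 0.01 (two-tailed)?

z = (105.85 - 108)/(29.9/√308) = -1.262. Since |z| ≤ 2.576, not significant at α = 0.01.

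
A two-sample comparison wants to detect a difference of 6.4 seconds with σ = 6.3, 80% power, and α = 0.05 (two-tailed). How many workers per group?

n per group = 2(z_α/2 + z_β)²σ²/d² = 2×(1.96 + 0.84)²×6.3²/6.4² = 15.2 → n = 16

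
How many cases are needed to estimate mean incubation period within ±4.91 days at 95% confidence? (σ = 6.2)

n = (z*σ/E)² = (1.96×6.2/4.91)² = 6.1 → n = 7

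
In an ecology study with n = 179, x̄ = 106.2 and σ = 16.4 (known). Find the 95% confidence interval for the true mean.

CI = x̄ ± z*(σ/√n) = 106.2 ± 1.96(16.4/√179) = 106.2 ± 2.4 = (103.8, 108.6)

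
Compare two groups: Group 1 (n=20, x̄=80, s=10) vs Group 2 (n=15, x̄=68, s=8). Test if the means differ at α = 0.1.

Pooled sp = 9.2. t = 3.817, df = 33. Critical t = ±1.692. Reject H₀.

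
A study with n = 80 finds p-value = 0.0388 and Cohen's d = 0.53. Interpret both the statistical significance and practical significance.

Statistically significant (p = 0.0388 < 0.05). Cohen's d = 0.53 indicates a medium effect size. Both statistical and practical significance should be considered.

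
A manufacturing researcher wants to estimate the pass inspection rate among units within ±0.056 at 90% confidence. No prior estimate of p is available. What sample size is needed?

Conservative approach: use p = 0.5 (maximizes p(1-p) = 0.25). n = z²(0.25)/E² = 1.645²×0.25/0.056² = 215.7 → n = 216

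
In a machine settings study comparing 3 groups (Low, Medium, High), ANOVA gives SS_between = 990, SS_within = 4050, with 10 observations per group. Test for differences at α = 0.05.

df_between = 2, df_within = 27. F = MS_between/MS_within = 495.0/150.0 = 3.3. F_crit ≈ 3.354. Fail to reject H₀.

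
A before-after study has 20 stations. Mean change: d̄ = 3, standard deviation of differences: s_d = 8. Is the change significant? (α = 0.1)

t = d̄/(s_d/√n) = 3/(8/√20) = 1.677. df = 19, critical t = ±1.729. Fail to reject H₀.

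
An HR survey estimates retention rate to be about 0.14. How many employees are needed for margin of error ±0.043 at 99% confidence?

n = z²p(1-p)/E² = 2.576²×0.14×0.86/0.043² = 432.1 → n = 433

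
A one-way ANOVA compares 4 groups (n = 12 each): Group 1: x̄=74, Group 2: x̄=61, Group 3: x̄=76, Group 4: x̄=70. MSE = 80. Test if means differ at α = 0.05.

Grand mean = 70.25. SS_between = 1593.0, MS_between = 531.0. F = 6.638, F_crit ≈ 2.816. Reject H₀.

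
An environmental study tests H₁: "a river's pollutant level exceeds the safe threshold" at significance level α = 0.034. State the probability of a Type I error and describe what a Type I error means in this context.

P(Type I error) = α = 0.034. A Type I error is rejecting H₀ when H₀ is actually true (false positive) — here, concluding that a river's pollutant level exceeds the safe threshold when in fact this is not the case. Consequence: shutting down a compliant factory unnecessarily.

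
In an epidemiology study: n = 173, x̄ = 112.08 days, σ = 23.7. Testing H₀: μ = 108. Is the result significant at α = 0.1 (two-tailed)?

z = (112.08 - 108)/(23.7/√173) = 2.264. Since |z| > 1.645, significant at α = 0.1.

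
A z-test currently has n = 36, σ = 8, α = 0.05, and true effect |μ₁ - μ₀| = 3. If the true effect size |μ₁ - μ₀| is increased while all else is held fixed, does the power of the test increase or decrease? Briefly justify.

Power increases: a larger true effect increases the non-centrality λ = |μ₁ - μ₀|/(σ/√n).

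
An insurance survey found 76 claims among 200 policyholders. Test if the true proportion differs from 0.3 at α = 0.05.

p̂ = 0.38, p₀ = 0.3. z = (p̂ - p₀)/√(p₀(1-p₀)/n) = 2.469. Critical: ±1.96. Reject H₀.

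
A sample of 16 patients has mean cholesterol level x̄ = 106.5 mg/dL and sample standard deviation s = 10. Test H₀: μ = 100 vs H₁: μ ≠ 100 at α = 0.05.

t = (x̄ - μ₀)/(s/√n) = (106.5 - 100)/(10/√16) = 2.6. df = 15, critical t = ±2.131. Reject H₀.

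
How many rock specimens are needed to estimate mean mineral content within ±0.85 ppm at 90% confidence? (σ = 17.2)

n = (z*σ/E)² = (1.645×17.2/0.85)² = 1108.03 → n = 1109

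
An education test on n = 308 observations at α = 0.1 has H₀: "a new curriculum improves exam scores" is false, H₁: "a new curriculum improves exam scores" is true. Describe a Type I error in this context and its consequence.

Type I error: rejecting H₀ when it is true — concluding that a new curriculum improves exam scores when in fact it is not. Consequence: adopting a curriculum that gives no real benefit — disruption for nothing.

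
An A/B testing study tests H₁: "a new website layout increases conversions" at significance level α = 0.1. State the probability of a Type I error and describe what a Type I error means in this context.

P(Type I error) = α = 0.1. A Type I error is rejecting H₀ when H₀ is actually true (false positive) — here, concluding that a new website layout increases conversions when in fact this is not the case. Consequence: rolling out a layout that doesn't actually help — wasted engineering effort.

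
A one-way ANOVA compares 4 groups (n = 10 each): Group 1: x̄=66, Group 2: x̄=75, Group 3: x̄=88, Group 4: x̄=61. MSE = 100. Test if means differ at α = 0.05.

Grand mean = 72.5. SS_between = 4210.0, MS_between = 1403.33. F = 14.033, F_crit ≈ 2.866. Reject H₀.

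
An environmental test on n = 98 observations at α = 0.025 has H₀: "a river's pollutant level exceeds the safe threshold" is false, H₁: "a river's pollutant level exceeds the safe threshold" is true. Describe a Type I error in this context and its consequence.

Type I error: rejecting H₀ when it is true — concluding that a river's pollutant level exceeds the safe threshold when in fact it is not. Consequence: shutting down a compliant factory unnecessarily.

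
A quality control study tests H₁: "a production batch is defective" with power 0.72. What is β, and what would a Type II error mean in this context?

β = 1 - power = 1 - 0.72 = 0.28. A Type II error is failing to reject H₀ when H₀ is false (false negative) — here, failing to conclude that a production batch is defective when in fact it is true. Consequence: shipping a defective batch — faulty products reach customers.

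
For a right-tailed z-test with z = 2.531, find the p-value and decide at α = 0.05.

p = P(Z > 2.531) = 1 - Φ(2.531) ≈ 0.0057. Since p < 0.05, reject H₀ (significant) at α = 0.05.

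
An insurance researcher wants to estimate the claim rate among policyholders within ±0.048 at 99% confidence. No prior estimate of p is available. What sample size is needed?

Conservative approach: use p = 0.5 (maximizes p(1-p) = 0.25). n = z²(0.25)/E² = 2.576²×0.25/0.048² = 720.03 → n = 721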